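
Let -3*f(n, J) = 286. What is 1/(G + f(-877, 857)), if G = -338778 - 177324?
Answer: -3/1548592 ≈ -1.9372e-6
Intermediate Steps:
f(n, J) = -286/3 (f(n, J) = -1/3*286 = -286/3)
G = -516102
1/(G + f(-877, 857)) = 1/(-516102 - 286/3) = 1/(-1548592/3) = -3/1548592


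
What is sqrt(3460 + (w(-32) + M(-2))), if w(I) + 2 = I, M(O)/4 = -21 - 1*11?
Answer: sqrt(3298) ≈ 57.428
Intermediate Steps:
M(O) = -128 (M(O) = 4*(-21 - 1*11) = 4*(-21 - 11) = 4*(-32) = -128)
w(I) = -2 + I
sqrt(3460 + (w(-32) + M(-2))) = sqrt(3460 + ((-2 - 32) - 128)) = sqrt(3460 + (-34 - 128)) = sqrt(3460 - 162) = sqrt(3298)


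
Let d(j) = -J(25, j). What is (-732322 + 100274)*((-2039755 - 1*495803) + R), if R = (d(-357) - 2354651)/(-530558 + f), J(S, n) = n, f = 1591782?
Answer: 212589136009737716/132653 ≈ 1.6026e+12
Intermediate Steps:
d(j) = -j
R = -1177147/530612 (R = (-1*(-357) - 2354651)/(-530558 + 1591782) = (357 - 2354651)/1061224 = -2354294*1/1061224 = -1177147/530612 ≈ -2.2185)
(-732322 + 100274)*((-2039755 - 1*495803) + R) = (-732322 + 100274)*((-2039755 - 1*495803) - 1177147/530612) = -632048*((-2039755 - 495803) - 1177147/530612) = -632048*(-2535558 - 1177147/530612) = -632048*(-1345398678643/530612) = 212589136009737716/132653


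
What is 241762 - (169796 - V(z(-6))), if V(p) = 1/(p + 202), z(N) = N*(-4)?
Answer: 16264317/226 ≈ 71966.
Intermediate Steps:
z(N) = -4*N
V(p) = 1/(202 + p)
241762 - (169796 - V(z(-6))) = 241762 - (169796 - 1/(202 - 4*(-6))) = 241762 - (169796 - 1/(202 + 24)) = 241762 - (169796 - 1/226) = 241762 - 1*38373895/226 = 241762 - 38373895/226 = 16264317/226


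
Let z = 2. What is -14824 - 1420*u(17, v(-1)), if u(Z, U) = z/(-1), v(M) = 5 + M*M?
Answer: -11984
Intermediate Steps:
v(M) = 5 + M**2
u(Z, U) = -2 (u(Z, U) = 2/(-1) = 2*(-1) = -2)
-14824 - 1420*u(17, v(-1)) = -14824 - 1420*(-2) = -14824 + 2840 = -11984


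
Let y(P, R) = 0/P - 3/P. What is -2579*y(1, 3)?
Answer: 7737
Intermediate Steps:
y(P, R) = -3/P (y(P, R) = 0 - 3/P = -3/P)
-2579*y(1, 3) = -(-7737)/1 = -(-7737) = -2579*(-3) = 7737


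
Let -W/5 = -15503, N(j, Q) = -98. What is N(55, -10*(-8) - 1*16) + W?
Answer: 77417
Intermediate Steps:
W = 77515 (W = -5*(-15503) = 77515)
N(55, -10*(-8) - 1*16) + W = -98 + 77515 = 77417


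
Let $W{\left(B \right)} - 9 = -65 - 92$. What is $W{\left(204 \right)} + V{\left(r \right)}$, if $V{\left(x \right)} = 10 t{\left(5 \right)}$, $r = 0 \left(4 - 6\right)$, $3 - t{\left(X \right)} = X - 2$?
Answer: $-148$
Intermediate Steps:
$W{\left(B \right)} = -148$ ($W{\left(B \right)} = 9 - 157 = -148$)
$t{\left(X \right)} = 5 - X$ ($t{\left(X \right)} = 3 - \left(X - 2\right) = 3 - \left(-2 + X\right) = 5 - X$)
$r = 0$ ($r = 0 \left(-2\right) = 0$)
$V{\left(x \right)} = 0$ ($V{\left(x \right)} = 10 \left(5 - 5\right) = 10 \cdot 0 = 0$)
$W{\left(204 \right)} + V{\left(r \right)} = -148 + 0 = -148$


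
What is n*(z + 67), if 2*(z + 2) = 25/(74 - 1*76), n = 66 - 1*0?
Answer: 7755/2 ≈ 3877.5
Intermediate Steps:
n = 66 (n = 66 - 0 = 66 - 1*0 = 66 + 0 = 66)
z = -33/4 (z = -2 + (25/(74 - 1*76))/2 = -2 + (25/(74 - 76))/2 = -2 + (25/(-2))/2 = -2 + (25*(-½))/2 = -2 + (½)*(-25/2) = -2 - 25/4 = -33/4 ≈ -8.2500)
n*(z + 67) = 66*(-33/4 + 67) = 66*(235/4) = 7755/2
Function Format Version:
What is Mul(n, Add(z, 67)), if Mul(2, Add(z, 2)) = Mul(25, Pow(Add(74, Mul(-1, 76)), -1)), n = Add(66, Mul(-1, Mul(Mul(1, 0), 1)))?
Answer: Rational(7755, 2) ≈ 3877.5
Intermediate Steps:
n = 66 (n = Add(66, Mul(-1, Mul(0, 1))) = Add(66, Mul(-1, 0)) = Add(66, 0) = 66)
z = Rational(-33, 4) (z = Add(-2, Mul(Rational(1, 2), Mul(25, Pow(Add(74, Mul(-1, 76)), -1)))) = Add(-2, Mul(Rational(1, 2), Mul(25, Pow(Add(74, -76), -1)))) = Add(-2, Mul(Rational(1, 2), Mul(25, Pow(-2, -1)))) = Add(-2, Mul(Rational(1, 2), Mul(25, Rational(-1, 2)))) = Add(-2, Mul(Rational(1, 2), Rational(-25, 2))) = Add(-2, Rational(-25, 4)) = Rational(-33, 4) ≈ -8.2500)
Mul(n, Add(z, 67)) = Mul(66, Add(Rational(-33, 4), 67)) = Mul(66, Rational(235, 4)) = Rational(7755, 2)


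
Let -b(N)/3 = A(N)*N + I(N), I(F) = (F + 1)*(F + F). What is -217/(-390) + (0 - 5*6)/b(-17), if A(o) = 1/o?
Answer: 24433/42510 ≈ 0.57476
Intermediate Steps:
I(F) = 2*F*(1 + F) (I(F) = (1 + F)*(2*F) = 2*F*(1 + F))
b(N) = -3 - 6*N*(1 + N) (b(N) = -3*(N/N + 2*N*(1 + N)) = -3*(1 + 2*N*(1 + N)) = -3 - 6*N*(1 + N))
-217/(-390) + (0 - 5*6)/b(-17) = -217/(-390) + (0 - 5*6)/(-3 - 6*(-17)*(1 - 17)) = -217*(-1/390) + (0 - 30)/(-3 - 6*(-17)*(-16)) = 217/390 - 30/(-3 - 1632) = 217/390 - 30/(-1635) = 217/390 - 30*(-1/1635) = 217/390 + 2/109 = 24433/42510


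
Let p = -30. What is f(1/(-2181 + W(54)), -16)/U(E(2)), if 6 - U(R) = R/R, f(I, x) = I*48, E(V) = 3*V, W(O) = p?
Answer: -16/3685 ≈ -0.0043419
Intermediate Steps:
W(O) = -30
f(I, x) = 48*I
U(R) = 5 (U(R) = 6 - R/R = 6 - 1*1 = 6 - 1 = 5)
f(1/(-2181 + W(54)), -16)/U(E(2)) = (48/(-2181 - 30))/5 = (48/(-2211))*(⅕) = (48*(-1/2211))*(⅕) = -16/737*⅕ = -16/3685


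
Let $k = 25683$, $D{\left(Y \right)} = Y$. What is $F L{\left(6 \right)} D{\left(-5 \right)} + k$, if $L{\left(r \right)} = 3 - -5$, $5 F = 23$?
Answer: $25499$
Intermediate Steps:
$F = \frac{23}{5}$ ($F = \frac{1}{5} \cdot 23 = \frac{23}{5} \approx 4.6$)
$L{\left(r \right)} = 8$ ($L{\left(r \right)} = 3 + 5 = 8$)
$F L{\left(6 \right)} D{\left(-5 \right)} + k = \frac{23}{5} \cdot 8 \left(-5\right) + 25683 = \frac{184}{5} \left(-5\right) + 25683 = -184 + 25683 = 25499$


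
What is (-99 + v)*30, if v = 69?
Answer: -900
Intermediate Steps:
(-99 + v)*30 = (-99 + 69)*30 = -30*30 = -900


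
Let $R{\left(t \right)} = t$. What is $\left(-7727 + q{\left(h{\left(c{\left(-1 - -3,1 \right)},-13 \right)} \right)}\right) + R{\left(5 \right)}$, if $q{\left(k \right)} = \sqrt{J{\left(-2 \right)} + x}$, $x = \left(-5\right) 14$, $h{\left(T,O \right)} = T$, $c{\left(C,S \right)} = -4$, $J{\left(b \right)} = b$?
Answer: $-7722 + 6 i \sqrt{2} \approx -7722.0 + 8.4853 i$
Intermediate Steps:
$x = -70$
$q{\left(k \right)} = 6 i \sqrt{2}$ ($q{\left(k \right)} = \sqrt{-2 - 70} = \sqrt{-72} = 6 i \sqrt{2}$)
$\left(-7727 + q{\left(h{\left(c{\left(-1 - -3,1 \right)},-13 \right)} \right)}\right) + R{\left(5 \right)} = \left(-7727 + 6 i \sqrt{2}\right) + 5 = -7722 + 6 i \sqrt{2}$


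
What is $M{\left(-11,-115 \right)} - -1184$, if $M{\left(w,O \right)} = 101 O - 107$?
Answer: $-10538$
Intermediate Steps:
$M{\left(w,O \right)} = -107 + 101 O$
$M{\left(-11,-115 \right)} - -1184 = \left(-107 + 101 \left(-115\right)\right) - -1184 = \left(-107 - 11615\right) + 1184 = -11722 + 1184 = -10538$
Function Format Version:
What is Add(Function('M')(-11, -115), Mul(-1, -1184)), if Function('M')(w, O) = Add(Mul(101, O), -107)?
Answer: -10538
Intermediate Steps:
Function('M')(w, O) = Add(-107, Mul(101, O))
Add(Function('M')(-11, -115), Mul(-1, -1184)) = Add(Add(-107, Mul(101, -115)), Mul(-1, -1184)) = Add(Add(-107, -11615), 1184) = Add(-11722, 1184) = -10538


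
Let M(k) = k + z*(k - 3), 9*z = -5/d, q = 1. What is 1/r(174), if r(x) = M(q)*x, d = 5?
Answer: 3/638 ≈ 0.0047022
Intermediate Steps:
z = -⅑ (z = (-5/5)/9 = ((⅕)*(-5))/9 = (⅑)*(-1) = -⅑ ≈ -0.11111)
M(k) = ⅓ + 8*k/9 (M(k) = k - (k - 3)/9 = k - (-3 + k)/9 = k + (⅓ - k/9) = ⅓ + 8*k/9)
r(x) = 11*x/9 (r(x) = (⅓ + (8/9)*1)*x = (⅓ + 8/9)*x = 11*x/9)
1/r(174) = 1/((11/9)*174) = 1/(638/3) = 3/638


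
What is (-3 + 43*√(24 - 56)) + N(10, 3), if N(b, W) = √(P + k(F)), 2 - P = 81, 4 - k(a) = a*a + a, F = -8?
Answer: -3 + I*√131 + 172*I*√2 ≈ -3.0 + 254.69*I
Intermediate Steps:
k(a) = 4 - a - a² (k(a) = 4 - (a*a + a) = 4 - (a² + a) = 4 - (a + a²) = 4 + (-a - a²) = 4 - a - a²)
P = -79 (P = 2 - 1*81 = 2 - 81 = -79)
N(b, W) = I*√131 (N(b, W) = √(-79 + (4 - 1*(-8) - 1*(-8)²)) = √(-79 + (4 + 8 - 1*64)) = √(-79 + (4 + 8 - 64)) = √(-79 - 52) = √(-131) = I*√131)
(-3 + 43*√(24 - 56)) + N(10, 3) = (-3 + 43*√(24 - 56)) + I*√131 = (-3 + 43*√(-32)) + I*√131 = (-3 + 43*(4*I*√2)) + I*√131 = (-3 + 172*I*√2) + I*√131 = -3 + I*√131 + 172*I*√2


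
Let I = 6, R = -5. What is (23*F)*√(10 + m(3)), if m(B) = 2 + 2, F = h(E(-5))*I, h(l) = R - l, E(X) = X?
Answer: 0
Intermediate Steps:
h(l) = -5 - l
F = 0 (F = (-5 - 1*(-5))*6 = (-5 + 5)*6 = 0*6 = 0)
m(B) = 4
(23*F)*√(10 + m(3)) = (23*0)*√(10 + 4) = 0*√14 = 0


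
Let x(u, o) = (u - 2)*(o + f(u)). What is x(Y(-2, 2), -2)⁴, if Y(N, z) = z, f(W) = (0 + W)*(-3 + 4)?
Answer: 0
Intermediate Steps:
f(W) = W (f(W) = W*1 = W)
x(u, o) = (-2 + u)*(o + u) (x(u, o) = (u - 2)*(o + u) = (-2 + u)*(o + u))
x(Y(-2, 2), -2)⁴ = (2² - 2*(-2) - 2*2 - 2*2)⁴ = (4 + 4 - 4 - 4)⁴ = 0⁴ = 0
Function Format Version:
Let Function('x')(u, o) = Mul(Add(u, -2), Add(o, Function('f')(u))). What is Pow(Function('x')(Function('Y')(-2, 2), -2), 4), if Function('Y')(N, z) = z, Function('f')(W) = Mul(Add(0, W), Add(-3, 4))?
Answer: 0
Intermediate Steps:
Function('f')(W) = W (Function('f')(W) = Mul(W, 1) = W)
Function('x')(u, o) = Mul(Add(-2, u), Add(o, u)) (Function('x')(u, o) = Mul(Add(u, -2), Add(o, u)) = Mul(Add(-2, u), Add(o, u)))
Pow(Function('x')(Function('Y')(-2, 2), -2), 4) = Pow(Add(Pow(2, 2), Mul(-2, -2), Mul(-2, 2), Mul(-2, 2)), 4) = Pow(Add(4, 4, -4, -4), 4) = Pow(0, 4) = 0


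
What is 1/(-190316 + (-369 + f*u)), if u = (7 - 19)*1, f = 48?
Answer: -1/191261 ≈ -5.2285e-6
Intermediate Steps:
u = -12 (u = -12*1 = -12)
1/(-190316 + (-369 + f*u)) = 1/(-190316 + (-369 + 48*(-12))) = 1/(-190316 + (-369 - 576)) = 1/(-190316 - 945) = 1/(-191261) = -1/191261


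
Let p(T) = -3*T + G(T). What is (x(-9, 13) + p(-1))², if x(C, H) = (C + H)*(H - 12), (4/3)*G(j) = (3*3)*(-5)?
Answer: 11449/16 ≈ 715.56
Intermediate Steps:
G(j) = -135/4 (G(j) = 3*((3*3)*(-5))/4 = 3*(9*(-5))/4 = (¾)*(-45) = -135/4)
x(C, H) = (-12 + H)*(C + H) (x(C, H) = (C + H)*(-12 + H) = (-12 + H)*(C + H))
p(T) = -135/4 - 3*T (p(T) = -3*T - 135/4 = -135/4 - 3*T)
(x(-9, 13) + p(-1))² = ((13² - 12*(-9) - 12*13 - 9*13) + (-135/4 - 3*(-1)))² = ((169 + 108 - 156 - 117) + (-135/4 + 3))² = (4 - 123/4)² = (-107/4)² = 11449/16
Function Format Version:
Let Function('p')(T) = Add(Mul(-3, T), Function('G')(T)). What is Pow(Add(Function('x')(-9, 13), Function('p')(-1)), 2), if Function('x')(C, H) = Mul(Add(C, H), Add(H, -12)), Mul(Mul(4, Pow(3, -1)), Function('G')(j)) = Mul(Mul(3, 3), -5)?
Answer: Rational(11449, 16) ≈ 715.56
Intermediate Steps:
Function('G')(j) = Rational(-135, 4) (Function('G')(j) = Mul(Rational(3, 4), Mul(Mul(3, 3), -5)) = Mul(Rational(3, 4), Mul(9, -5)) = Mul(Rational(3, 4), -45) = Rational(-135, 4))
Function('x')(C, H) = Mul(Add(-12, H), Add(C, H)) (Function('x')(C, H) = Mul(Add(C, H), Add(-12, H)) = Mul(Add(-12, H), Add(C, H)))
Function('p')(T) = Add(Rational(-135, 4), Mul(-3, T)) (Function('p')(T) = Add(Mul(-3, T), Rational(-135, 4)) = Add(Rational(-135, 4), Mul(-3, T)))
Pow(Add(Function('x')(-9, 13), Function('p')(-1)), 2) = Pow(Add(Add(Pow(13, 2), Mul(-12, -9), Mul(-12, 13), Mul(-9, 13)), Add(Rational(-135, 4), Mul(-3, -1))), 2) = Pow(Add(Add(169, 108, -156, -117), Add(Rational(-135, 4), 3)), 2) = Pow(Add(4, Rational(-123, 4)), 2) = Pow(Rational(-107, 4), 2) = Rational(11449, 16)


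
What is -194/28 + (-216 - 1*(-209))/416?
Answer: -20225/2912 ≈ -6.9454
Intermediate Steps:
-194/28 + (-216 - 1*(-209))/416 = -194*1/28 + (-216 + 209)*(1/416) = -97/14 - 7*1/416 = -97/14 - 7/416 = -20225/2912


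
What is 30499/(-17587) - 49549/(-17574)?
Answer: 335428837/309073938 ≈ 1.0853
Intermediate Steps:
30499/(-17587) - 49549/(-17574) = 30499*(-1/17587) - 49549*(-1/17574) = -30499/17587 + 49549/17574 = 335428837/309073938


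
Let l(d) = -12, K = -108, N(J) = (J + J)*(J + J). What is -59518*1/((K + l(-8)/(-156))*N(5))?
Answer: 386867/70150 ≈ 5.5149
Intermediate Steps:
N(J) = 4*J**2 (N(J) = (2*J)*(2*J) = 4*J**2)
-59518*1/((K + l(-8)/(-156))*N(5)) = -59518*1/(100*(-108 - 12/(-156))) = -59518*1/(100*(-108 - 12*(-1/156))) = -59518*1/(100*(-108 + 1/13)) = -59518/(100*(-1403/13)) = -59518/(-140300/13) = -59518*(-13/140300) = 386867/70150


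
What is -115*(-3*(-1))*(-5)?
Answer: 1725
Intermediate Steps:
-115*(-3*(-1))*(-5) = -345*(-5) = -115*(-15) = 1725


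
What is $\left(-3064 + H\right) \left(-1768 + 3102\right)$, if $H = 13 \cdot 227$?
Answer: $-150742$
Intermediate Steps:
$H = 2951$
$\left(-3064 + H\right) \left(-1768 + 3102\right) = \left(-3064 + 2951\right) \left(-1768 + 3102\right) = \left(-113\right) 1334 = -150742$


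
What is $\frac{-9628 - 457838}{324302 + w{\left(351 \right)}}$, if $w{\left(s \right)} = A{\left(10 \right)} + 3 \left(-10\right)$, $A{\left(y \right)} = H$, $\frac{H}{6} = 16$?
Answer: $- \frac{233733}{162184} \approx -1.4412$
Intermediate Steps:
$H = 96$ ($H = 6 \cdot 16 = 96$)
$A{\left(y \right)} = 96$
$w{\left(s \right)} = 66$ ($w{\left(s \right)} = 96 + 3 \left(-10\right) = 96 - 30 = 66$)
$\frac{-9628 - 457838}{324302 + w{\left(351 \right)}} = \frac{-9628 - 457838}{324302 + 66} = - \frac{467466}{324368} = \left(-467466\right) \frac{1}{324368} = - \frac{233733}{162184}$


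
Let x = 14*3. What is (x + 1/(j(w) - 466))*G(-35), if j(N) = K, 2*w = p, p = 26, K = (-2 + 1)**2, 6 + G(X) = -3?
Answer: -58587/155 ≈ -377.98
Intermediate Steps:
G(X) = -9 (G(X) = -6 - 3 = -9)
K = 1 (K = (-1)**2 = 1)
x = 42
w = 13 (w = (1/2)*26 = 13)
j(N) = 1
(x + 1/(j(w) - 466))*G(-35) = (42 + 1/(1 - 466))*(-9) = (42 + 1/(-465))*(-9) = (42 - 1/465)*(-9) = (19529/465)*(-9) = -58587/155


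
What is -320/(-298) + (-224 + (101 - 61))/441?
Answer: 43144/65709 ≈ 0.65659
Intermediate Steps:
-320/(-298) + (-224 + (101 - 61))/441 = -320*(-1/298) + (-224 + 40)*(1/441) = 160/149 - 184*1/441 = 160/149 - 184/441 = 43144/65709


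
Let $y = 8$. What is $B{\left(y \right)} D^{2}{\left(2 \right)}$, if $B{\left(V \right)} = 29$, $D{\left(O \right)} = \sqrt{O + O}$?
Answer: $116$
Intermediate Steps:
$D{\left(O \right)} = \sqrt{2} \sqrt{O}$ ($D{\left(O \right)} = \sqrt{2 O} = \sqrt{2} \sqrt{O}$)
$B{\left(y \right)} D^{2}{\left(2 \right)} = 29 \left(\sqrt{2} \sqrt{2}\right)^{2} = 29 \cdot 2^{2} = 29 \cdot 4 = 116$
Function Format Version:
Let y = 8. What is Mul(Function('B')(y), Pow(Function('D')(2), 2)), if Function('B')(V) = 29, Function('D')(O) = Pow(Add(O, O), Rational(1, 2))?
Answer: 116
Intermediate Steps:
Function('D')(O) = Mul(Pow(2, Rational(1, 2)), Pow(O, Rational(1, 2))) (Function('D')(O) = Pow(Mul(2, O), Rational(1, 2)) = Mul(Pow(2, Rational(1, 2)), Pow(O, Rational(1, 2))))
Mul(Function('B')(y), Pow(Function('D')(2), 2)) = Mul(29, Pow(Mul(Pow(2, Rational(1, 2)), Pow(2, Rational(1, 2))), 2)) = Mul(29, Pow(2, 2)) = Mul(29, 4) = 116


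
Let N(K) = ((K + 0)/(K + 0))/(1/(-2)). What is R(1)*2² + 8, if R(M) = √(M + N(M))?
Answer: 8 + 4*I ≈ 8.0 + 4.0*I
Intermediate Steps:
N(K) = -2 (N(K) = (K/K)/(-½) = 1*(-2) = -2)
R(M) = √(-2 + M) (R(M) = √(M - 2) = √(-2 + M))
R(1)*2² + 8 = √(-2 + 1)*2² + 8 = √(-1)*4 + 8 = I*4 + 8 = 4*I + 8 = 8 + 4*I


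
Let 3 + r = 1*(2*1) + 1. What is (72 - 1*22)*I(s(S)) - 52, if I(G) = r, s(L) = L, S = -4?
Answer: -52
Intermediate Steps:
r = 0 (r = -3 + (1*(2*1) + 1) = -3 + (1*2 + 1) = -3 + (2 + 1) = -3 + 3 = 0)
I(G) = 0
(72 - 1*22)*I(s(S)) - 52 = (72 - 1*22)*0 - 52 = (72 - 22)*0 - 52 = 50*0 - 52 = 0 - 52 = -52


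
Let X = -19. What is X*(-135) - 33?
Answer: 2532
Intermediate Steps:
X*(-135) - 33 = -19*(-135) - 33 = 2565 - 33 = 2532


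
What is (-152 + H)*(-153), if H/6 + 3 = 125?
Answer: -88740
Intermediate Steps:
H = 732 (H = -18 + 6*125 = -18 + 750 = 732)
(-152 + H)*(-153) = (-152 + 732)*(-153) = 580*(-153) = -88740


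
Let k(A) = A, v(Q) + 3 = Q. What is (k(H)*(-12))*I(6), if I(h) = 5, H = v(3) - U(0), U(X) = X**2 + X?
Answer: 0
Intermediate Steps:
v(Q) = -3 + Q
U(X) = X + X**2
H = 0 (H = (-3 + 3) - 0*(1 + 0) = 0 - 0 = 0 - 1*0 = 0 + 0 = 0)
(k(H)*(-12))*I(6) = (0*(-12))*5 = 0*5 = 0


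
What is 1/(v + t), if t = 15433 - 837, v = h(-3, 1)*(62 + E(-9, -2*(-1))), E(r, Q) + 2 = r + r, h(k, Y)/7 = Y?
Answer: 1/14890 ≈ 6.7159e-5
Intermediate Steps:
h(k, Y) = 7*Y
E(r, Q) = -2 + 2*r (E(r, Q) = -2 + (r + r) = -2 + 2*r)
v = 294 (v = (7*1)*(62 + (-2 + 2*(-9))) = 7*(62 + (-2 - 18)) = 7*(62 - 20) = 7*42 = 294)
t = 14596
1/(v + t) = 1/(294 + 14596) = 1/14890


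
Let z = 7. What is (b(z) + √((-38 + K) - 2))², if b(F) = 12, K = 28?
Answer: 132 + 48*I*√3 ≈ 132.0 + 83.138*I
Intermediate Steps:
(b(z) + √((-38 + K) - 2))² = (12 + √((-38 + 28) - 2))² = (12 + √(-10 - 2))² = (12 + √(-12))² = (12 + 2*I*√3)²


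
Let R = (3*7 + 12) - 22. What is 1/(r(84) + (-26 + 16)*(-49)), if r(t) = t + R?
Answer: 1/585 ≈ 0.0017094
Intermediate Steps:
R = 11 (R = (21 + 12) - 22 = 33 - 22 = 11)
r(t) = 11 + t (r(t) = t + 11 = 11 + t)
1/(r(84) + (-26 + 16)*(-49)) = 1/((11 + 84) + (-26 + 16)*(-49)) = 1/(95 - 10*(-49)) = 1/(95 + 490) = 1/585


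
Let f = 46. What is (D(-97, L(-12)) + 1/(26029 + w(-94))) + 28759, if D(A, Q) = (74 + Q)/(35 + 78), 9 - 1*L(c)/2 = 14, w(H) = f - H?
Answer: 85044827552/2957097 ≈ 28760.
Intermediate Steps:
w(H) = 46 - H
L(c) = -10 (L(c) = 18 - 2*14 = 18 - 28 = -10)
D(A, Q) = 74/113 + Q/113 (D(A, Q) = (74 + Q)/113 = (74 + Q)*(1/113) = 74/113 + Q/113)
(D(-97, L(-12)) + 1/(26029 + w(-94))) + 28759 = ((74/113 + (1/113)*(-10)) + 1/(26029 + (46 - 1*(-94)))) + 28759 = ((74/113 - 10/113) + 1/(26029 + (46 + 94))) + 28759 = (64/113 + 1/(26029 + 140)) + 28759 = (64/113 + 1/26169) + 28759 = 1674929/2957097 + 28759 = 85044827552/2957097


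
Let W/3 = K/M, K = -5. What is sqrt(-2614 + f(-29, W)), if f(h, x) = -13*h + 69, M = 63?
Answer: 2*I*sqrt(542) ≈ 46.562*I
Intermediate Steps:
W = -5/21 (W = 3*(-5/63) = -5/21 ≈ -0.23810)
f(h, x) = 69 - 13*h
sqrt(-2614 + f(-29, W)) = sqrt(-2614 + (69 - 13*(-29))) = sqrt(-2614 + (69 + 377)) = sqrt(-2614 + 446) = sqrt(-2168) = 2*I*sqrt(542)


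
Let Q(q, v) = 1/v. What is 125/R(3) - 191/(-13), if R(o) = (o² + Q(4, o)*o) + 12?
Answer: 5827/286 ≈ 20.374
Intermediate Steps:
R(o) = 13 + o² (R(o) = (o² + o/o) + 12 = (o² + 1) + 12 = (1 + o²) + 12 = 13 + o²)
125/R(3) - 191/(-13) = 125/(13 + 3²) - 191/(-13) = 125/(13 + 9) - 191*(-1/13) = 125/22 + 191/13 = 5827/286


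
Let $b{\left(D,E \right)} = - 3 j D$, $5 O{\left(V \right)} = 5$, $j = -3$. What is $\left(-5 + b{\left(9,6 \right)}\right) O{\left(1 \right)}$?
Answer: $76$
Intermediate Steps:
$O{\left(V \right)} = 1$ ($O{\left(V \right)} = \frac{1}{5} \cdot 5 = 1$)
$b{\left(D,E \right)} = 9 D$ ($b{\left(D,E \right)} = \left(-3\right) \left(-3\right) D = 9 D$)
$\left(-5 + b{\left(9,6 \right)}\right) O{\left(1 \right)} = \left(-5 + 9 \cdot 9\right) 1 = \left(-5 + 81\right) 1 = 76 \cdot 1 = 76$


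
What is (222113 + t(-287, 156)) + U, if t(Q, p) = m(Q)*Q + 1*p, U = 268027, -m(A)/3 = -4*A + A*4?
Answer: 490296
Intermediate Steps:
m(A) = 0 (m(A) = -3*(-4*A + A*4) = -3*(-4*A + 4*A) = -3*0 = 0)
t(Q, p) = p (t(Q, p) = 0*Q + 1*p = 0 + p = p)
(222113 + t(-287, 156)) + U = (222113 + 156) + 268027 = 222269 + 268027 = 490296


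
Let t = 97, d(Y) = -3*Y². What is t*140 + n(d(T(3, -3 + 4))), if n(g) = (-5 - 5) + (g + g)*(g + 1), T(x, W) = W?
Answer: 13582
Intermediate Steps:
n(g) = -10 + 2*g*(1 + g) (n(g) = -10 + (2*g)*(1 + g) = -10 + 2*g*(1 + g))
t*140 + n(d(T(3, -3 + 4))) = 97*140 + (-10 + 2*(-3*(-3 + 4)²) + 2*(-3*(-3 + 4)²)²) = 13580 + (-10 + 2*(-3*1²) + 2*(-3*1²)²) = 13580 + (-10 + 2*(-3*1) + 2*(-3*1)²) = 13580 + (-10 + 2*(-3) + 2*(-3)²) = 13580 + (-10 - 6 + 2*9) = 13580 + (-10 - 6 + 18) = 13580 + 2 = 13582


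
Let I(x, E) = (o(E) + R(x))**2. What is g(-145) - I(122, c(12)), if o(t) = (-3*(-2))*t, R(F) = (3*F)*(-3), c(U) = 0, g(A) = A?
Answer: -1205749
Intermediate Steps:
R(F) = -9*F
o(t) = 6*t
I(x, E) = (-9*x + 6*E)**2 (I(x, E) = (6*E - 9*x)**2 = (-9*x + 6*E)**2)
g(-145) - I(122, c(12)) = -145 - 9*(-3*122 + 2*0)**2 = -145 - 9*(-366 + 0)**2 = -145 - 9*(-366)**2 = -145 - 9*133956 = -145 - 1*1205604 = -145 - 1205604 = -1205749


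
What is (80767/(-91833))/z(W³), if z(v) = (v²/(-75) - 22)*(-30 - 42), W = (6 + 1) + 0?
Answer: -2019175/262934041608 ≈ -7.6794e-6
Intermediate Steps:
W = 7 (W = 7 + 0 = 7)
z(v) = 1584 + 24*v²/25 (z(v) = (v²*(-1/75) - 22)*(-72) = (-v²/75 - 22)*(-72) = (-22 - v²/75)*(-72) = 1584 + 24*v²/25)
(80767/(-91833))/z(W³) = (80767/(-91833))/(1584 + 24*(7³)²/25) = (80767*(-1/91833))/(1584 + (24/25)*343²) = -80767/(91833*(1584 + (24/25)*117649)) = -80767/(91833*(1584 + 2823576/25)) = -80767/(91833*2863176/25) = -80767/91833*25/2863176 = -2019175/262934041608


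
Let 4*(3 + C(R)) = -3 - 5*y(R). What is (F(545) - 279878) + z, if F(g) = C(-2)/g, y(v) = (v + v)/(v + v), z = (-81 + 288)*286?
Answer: -24053685/109 ≈ -2.2068e+5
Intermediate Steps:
z = 59202 (z = 207*286 = 59202)
y(v) = 1 (y(v) = (2*v)/((2*v)) = (2*v)*(1/(2*v)) = 1)
C(R) = -5 (C(R) = -3 + (-3 - 5*1)/4 = -3 + (-3 - 5)/4 = -3 + (¼)*(-8) = -3 - 2 = -5)
F(g) = -5/g
(F(545) - 279878) + z = (-5/545 - 279878) + 59202 = (-5*1/545 - 279878) + 59202 = (-1/109 - 279878) + 59202 = -30506703/109 + 59202 = -24053685/109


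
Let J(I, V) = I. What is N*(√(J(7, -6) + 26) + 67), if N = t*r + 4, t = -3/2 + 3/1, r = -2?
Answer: 67 + √33 ≈ 72.745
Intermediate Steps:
t = 3/2 (t = -3*½ + 3*1 = -3/2 + 3 = 3/2 ≈ 1.5000)
N = 1 (N = (3/2)*(-2) + 4 = -3 + 4 = 1)
N*(√(J(7, -6) + 26) + 67) = 1*(√(7 + 26) + 67) = 1*(√33 + 67) = 1*(67 + √33) = 67 + √33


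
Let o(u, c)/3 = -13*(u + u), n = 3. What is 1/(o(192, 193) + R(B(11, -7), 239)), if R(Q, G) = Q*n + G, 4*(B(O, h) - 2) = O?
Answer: -4/58891 ≈ -6.7922e-5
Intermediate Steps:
B(O, h) = 2 + O/4
o(u, c) = -78*u (o(u, c) = 3*(-13*(u + u)) = 3*(-26*u) = -78*u)
R(Q, G) = G + 3*Q (R(Q, G) = Q*3 + G = 3*Q + G = G + 3*Q)
1/(o(192, 193) + R(B(11, -7), 239)) = 1/(-78*192 + (239 + 3*(2 + (¼)*11))) = 1/(-14976 + (239 + 3*(2 + 11/4))) = 1/(-14976 + (239 + 3*(19/4))) = 1/(-14976 + (239 + 57/4)) = 1/(-14976 + 1013/4) = 1/(-58891/4) = -4/58891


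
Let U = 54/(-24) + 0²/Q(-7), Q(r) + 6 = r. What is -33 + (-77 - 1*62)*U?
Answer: 1119/4 ≈ 279.75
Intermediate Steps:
Q(r) = -6 + r
U = -9/4 (U = 54/(-24) + 0²/(-6 - 7) = 54*(-1/24) + 0/(-13) = -9/4 + 0*(-1/13) = -9/4 + 0 = -9/4 ≈ -2.2500)
-33 + (-77 - 1*62)*U = -33 + (-77 - 1*62)*(-9/4) = -33 + (-77 - 62)*(-9/4) = -33 - 139*(-9/4) = -33 + 1251/4 = 1119/4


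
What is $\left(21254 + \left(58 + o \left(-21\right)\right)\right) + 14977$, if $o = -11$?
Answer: $36520$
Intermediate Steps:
$\left(21254 + \left(58 + o \left(-21\right)\right)\right) + 14977 = \left(21254 + \left(58 - -231\right)\right) + 14977 = \left(21254 + \left(58 + 231\right)\right) + 14977 = \left(21254 + 289\right) + 14977 = 21543 + 14977 = 36520$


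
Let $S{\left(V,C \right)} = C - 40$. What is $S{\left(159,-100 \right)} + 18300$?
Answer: $18160$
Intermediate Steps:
$S{\left(V,C \right)} = -40 + C$
$S{\left(159,-100 \right)} + 18300 = \left(-40 - 100\right) + 18300 = -140 + 18300 = 18160$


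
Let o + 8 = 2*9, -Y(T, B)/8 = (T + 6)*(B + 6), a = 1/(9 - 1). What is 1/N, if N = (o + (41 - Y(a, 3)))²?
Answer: 1/242064 ≈ 4.1311e-6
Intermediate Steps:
a = ⅛ (a = 1/8 = ⅛ ≈ 0.12500)
Y(T, B) = -8*(6 + B)*(6 + T) (Y(T, B) = -8*(T + 6)*(B + 6) = -8*(6 + T)*(6 + B) = -8*(6 + B)*(6 + T))
o = 10 (o = -8 + 2*9 = -8 + 18 = 10)
N = 242064 (N = (10 + (41 - (-288 - 48*3 - 48*⅛ - 8*3*⅛)))² = (10 + (41 - (-288 - 144 - 6 - 3)))² = (10 + (41 - 1*(-441)))² = (10 + (41 + 441))² = (10 + 482)² = 492² = 242064)
1/N = 1/242064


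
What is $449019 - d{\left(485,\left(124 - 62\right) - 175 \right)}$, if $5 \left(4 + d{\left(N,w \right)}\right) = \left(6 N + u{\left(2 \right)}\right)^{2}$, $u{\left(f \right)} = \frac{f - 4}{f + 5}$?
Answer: $- \frac{304844789}{245} \approx -1.2443 \cdot 10^{6}$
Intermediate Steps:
$u{\left(f \right)} = \frac{-4 + f}{5 + f}$
$d{\left(N,w \right)} = -4 + \frac{\left(- \frac{2}{7} + 6 N\right)^{2}}{5}$ ($d{\left(N,w \right)} = -4 + \frac{\left(6 N + \frac{-4 + 2}{5 + 2}\right)^{2}}{5} = -4 + \frac{\left(6 N + \frac{1}{7} \left(-2\right)\right)^{2}}{5} = -4 + \frac{\left(6 N - \frac{2}{7}\right)^{2}}{5} = -4 + \frac{\left(- \frac{2}{7} + 6 N\right)^{2}}{5}$)
$449019 - d{\left(485,\left(124 - 62\right) - 175 \right)} = 449019 - \left(-4 + \frac{4 \left(-1 + 21 \cdot 485\right)^{2}}{245}\right) = 449019 - \left(-4 + \frac{4 \left(-1 + 10185\right)^{2}}{245}\right) = 449019 - \left(-4 + \frac{4 \cdot 10184^{2}}{245}\right) = 449019 - \left(-4 + \frac{4}{245} \cdot 103713856\right) = 449019 - \left(-4 + \frac{414855424}{245}\right) = 449019 - \frac{414854444}{245} = - \frac{304844789}{245}$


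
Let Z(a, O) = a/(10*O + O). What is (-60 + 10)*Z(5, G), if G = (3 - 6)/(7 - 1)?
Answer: 500/11 ≈ 45.455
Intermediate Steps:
G = -1/2 (G = -3/6 = -3*1/6 = -1/2 ≈ -0.50000)
Z(a, O) = a/(11*O) (Z(a, O) = a/((11*O)) = a*(1/(11*O)) = a/(11*O))
(-60 + 10)*Z(5, G) = (-60 + 10)*((1/11)*5/(-1/2)) = -50*5*(-2)/11 = -50*(-10/11) = 500/11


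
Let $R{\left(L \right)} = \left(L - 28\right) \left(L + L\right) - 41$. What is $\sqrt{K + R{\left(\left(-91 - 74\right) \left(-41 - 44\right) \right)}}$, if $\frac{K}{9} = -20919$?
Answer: $\sqrt{392427538} \approx 19810.0$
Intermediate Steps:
$K = -188271$ ($K = 9 \left(-20919\right) = -188271$)
$R{\left(L \right)} = -41 + 2 L \left(-28 + L\right)$ ($R{\left(L \right)} = \left(-28 + L\right) 2 L - 41 = 2 L \left(-28 + L\right) - 41 = -41 + 2 L \left(-28 + L\right)$)
$\sqrt{K + R{\left(\left(-91 - 74\right) \left(-41 - 44\right) \right)}} = \sqrt{-188271 - \left(41 - 2 \left(-91 - 74\right)^{2} \left(-41 - 44\right)^{2} + 56 \left(-91 - 74\right) \left(-41 - 44\right)\right)} = \sqrt{-188271 - \left(41 - 393401250 + 56 \left(-165\right) \left(-85\right)\right)} = \sqrt{-188271 - \left(785441 - 393401250\right)} = \sqrt{-188271 - -392615809} = \sqrt{-188271 + 392615809} = \sqrt{392427538}$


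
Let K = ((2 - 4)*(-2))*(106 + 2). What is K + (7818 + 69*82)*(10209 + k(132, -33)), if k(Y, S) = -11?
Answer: 137428680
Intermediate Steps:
K = 432 (K = -2*(-2)*108 = 4*108 = 432)
K + (7818 + 69*82)*(10209 + k(132, -33)) = 432 + (7818 + 69*82)*(10209 - 11) = 432 + (7818 + 5658)*10198 = 432 + 13476*10198 = 432 + 137428248 = 137428680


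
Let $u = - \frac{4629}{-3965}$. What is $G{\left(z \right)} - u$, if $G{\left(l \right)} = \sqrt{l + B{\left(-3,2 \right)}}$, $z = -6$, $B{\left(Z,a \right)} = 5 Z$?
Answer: $- \frac{4629}{3965} + i \sqrt{21} \approx -1.1675 + 4.5826 i$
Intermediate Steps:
$G{\left(l \right)} = \sqrt{-15 + l}$ ($G{\left(l \right)} = \sqrt{l + 5 \left(-3\right)} = \sqrt{l - 15} = \sqrt{-15 + l}$)
$u = \frac{4629}{3965}$ ($u = \left(-4629\right) \left(- \frac{1}{3965}\right) = \frac{4629}{3965} \approx 1.1675$)
$G{\left(z \right)} - u = \sqrt{-15 - 6} - \frac{4629}{3965} = \sqrt{-21} - \frac{4629}{3965} = i \sqrt{21} - \frac{4629}{3965} = - \frac{4629}{3965} + i \sqrt{21}$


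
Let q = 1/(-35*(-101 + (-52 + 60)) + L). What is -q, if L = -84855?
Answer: 1/81600 ≈ 1.2255e-5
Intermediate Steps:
q = -1/81600 (q = 1/(-35*(-101 + (-52 + 60)) - 84855) = 1/(-35*(-101 + 8) - 84855) = 1/(-35*(-93) - 84855) = 1/(3255 - 84855) = 1/(-81600) = -1/81600 ≈ -1.2255e-5)
-q = -1*(-1/81600) = 1/81600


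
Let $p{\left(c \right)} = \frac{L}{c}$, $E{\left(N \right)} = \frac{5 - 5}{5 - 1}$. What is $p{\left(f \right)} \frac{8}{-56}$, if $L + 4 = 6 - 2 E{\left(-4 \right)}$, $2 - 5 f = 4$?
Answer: $\frac{5}{7} \approx 0.71429$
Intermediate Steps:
$f = - \frac{2}{5}$ ($f = \frac{2}{5} - \frac{4}{5} = - \frac{2}{5} \approx -0.4$)
$E{\left(N \right)} = 0$ ($E{\left(N \right)} = \frac{0}{4} = 0 \cdot \frac{1}{4} = 0$)
$L = 2$ ($L = -4 + \left(6 - 0\right) = -4 + \left(6 + 0\right) = -4 + 6 = 2$)
$p{\left(c \right)} = \frac{2}{c}$
$p{\left(f \right)} \frac{8}{-56} = \frac{2}{- \frac{2}{5}} \frac{8}{-56} = 2 \left(- \frac{5}{2}\right) 8 \left(- \frac{1}{56}\right) = \left(-5\right) \left(- \frac{1}{7}\right) = \frac{5}{7}$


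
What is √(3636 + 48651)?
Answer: √52287 ≈ 228.66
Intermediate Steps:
√(3636 + 48651) = √52287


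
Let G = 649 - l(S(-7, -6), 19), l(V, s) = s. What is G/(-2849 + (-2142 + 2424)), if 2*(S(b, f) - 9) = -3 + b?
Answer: -630/2567 ≈ -0.24542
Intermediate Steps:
S(b, f) = 15/2 + b/2 (S(b, f) = 9 + (-3 + b)/2 = 9 + (-3/2 + b/2) = 15/2 + b/2)
G = 630 (G = 649 - 1*19 = 649 - 19 = 630)
G/(-2849 + (-2142 + 2424)) = 630/(-2849 + (-2142 + 2424)) = 630/(-2849 + 282) = 630/(-2567) = 630*(-1/2567) = -630/2567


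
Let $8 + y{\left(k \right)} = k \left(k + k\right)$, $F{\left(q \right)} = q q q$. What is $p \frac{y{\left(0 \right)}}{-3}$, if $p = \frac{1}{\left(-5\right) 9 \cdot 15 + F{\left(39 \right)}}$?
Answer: $\frac{2}{43983} \approx 4.5472 \cdot 10^{-5}$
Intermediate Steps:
$F{\left(q \right)} = q^{3}$ ($F{\left(q \right)} = q^{2} q = q^{3}$)
$y{\left(k \right)} = -8 + 2 k^{2}$ ($y{\left(k \right)} = -8 + k \left(k + k\right) = -8 + k 2 k = -8 + 2 k^{2}$)
$p = \frac{1}{58644}$ ($p = \frac{1}{\left(-5\right) 9 \cdot 15 + 39^{3}} = \frac{1}{\left(-45\right) 15 + 59319} = \frac{1}{-675 + 59319} = \frac{1}{58644} \approx 1.7052 \cdot 10^{-5}$)
$p \frac{y{\left(0 \right)}}{-3} = \frac{\left(-8 + 2 \cdot 0^{2}\right) \frac{1}{-3}}{58644} = \frac{\left(-8 + 2 \cdot 0\right) \left(- \frac{1}{3}\right)}{58644} = \frac{\left(-8 + 0\right) \left(- \frac{1}{3}\right)}{58644} = \frac{\left(-8\right) \left(- \frac{1}{3}\right)}{58644} = \frac{1}{58644} \cdot \frac{8}{3} = \frac{2}{43983}$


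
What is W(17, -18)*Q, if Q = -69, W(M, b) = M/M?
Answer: -69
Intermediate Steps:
W(M, b) = 1
W(17, -18)*Q = 1*(-69) = -69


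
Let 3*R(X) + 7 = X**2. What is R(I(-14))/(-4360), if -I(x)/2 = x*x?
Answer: -51219/4360 ≈ -11.747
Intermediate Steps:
I(x) = -2*x**2 (I(x) = -2*x*x = -2*x**2)
R(X) = -7/3 + X**2/3
R(I(-14))/(-4360) = (-7/3 + (-2*(-14)**2)**2/3)/(-4360) = (-7/3 + (-2*196)**2/3)*(-1/4360) = (-7/3 + (1/3)*(-392)**2)*(-1/4360) = (-7/3 + (1/3)*153664)*(-1/4360) = (-7/3 + 153664/3)*(-1/4360) = 51219*(-1/4360) = -51219/4360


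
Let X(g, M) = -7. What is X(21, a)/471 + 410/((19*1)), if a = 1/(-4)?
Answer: 192977/8949 ≈ 21.564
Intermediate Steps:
a = -¼ ≈ -0.25000
X(21, a)/471 + 410/((19*1)) = -7/471 + 410/((19*1)) = -7*1/471 + 410/19 = -7/471 + 410*(1/19) = -7/471 + 410/19 = 192977/8949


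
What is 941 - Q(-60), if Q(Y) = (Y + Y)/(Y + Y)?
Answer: 940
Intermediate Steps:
Q(Y) = 1 (Q(Y) = (2*Y)/((2*Y)) = (2*Y)*(1/(2*Y)) = 1)
941 - Q(-60) = 941 - 1*1 = 941 - 1 = 940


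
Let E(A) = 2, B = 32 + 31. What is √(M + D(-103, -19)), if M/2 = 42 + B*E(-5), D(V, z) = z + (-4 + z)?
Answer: 7*√6 ≈ 17.146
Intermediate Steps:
B = 63
D(V, z) = -4 + 2*z
M = 336 (M = 2*(42 + 63*2) = 2*(42 + 126) = 2*168 = 336)
√(M + D(-103, -19)) = √(336 + (-4 + 2*(-19))) = √(336 + (-4 - 38)) = √(336 - 42) = √294 = 7*√6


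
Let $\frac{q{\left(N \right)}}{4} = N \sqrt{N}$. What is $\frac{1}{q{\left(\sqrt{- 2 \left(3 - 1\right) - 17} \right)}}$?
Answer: $- \frac{\sqrt[4]{21} \sqrt{i}}{84} \approx -0.01802 - 0.01802 i$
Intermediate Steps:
$q{\left(N \right)} = 4 N^{\frac{3}{2}}$ ($q{\left(N \right)} = 4 N \sqrt{N} = 4 N^{\frac{3}{2}}$)
$\frac{1}{q{\left(\sqrt{- 2 \left(3 - 1\right) - 17} \right)}} = \frac{1}{4 \left(\sqrt{- 2 \left(3 - 1\right) - 17}\right)^{\frac{3}{2}}} = \frac{1}{4 \left(\sqrt{\left(-2\right) 2 - 17}\right)^{\frac{3}{2}}} = \frac{1}{4 \left(\sqrt{-4 - 17}\right)^{\frac{3}{2}}} = \frac{1}{4 \left(\sqrt{-21}\right)^{\frac{3}{2}}} = \frac{1}{4 \left(i \sqrt{21}\right)^{\frac{3}{2}}} = \frac{1}{4 \cdot 21^{\frac{3}{4}} i^{\frac{3}{2}}} = - \frac{\sqrt[4]{21} \sqrt{i}}{84}$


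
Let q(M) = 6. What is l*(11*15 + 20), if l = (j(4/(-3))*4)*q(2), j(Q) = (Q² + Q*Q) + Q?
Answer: 29600/3 ≈ 9866.7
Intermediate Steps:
j(Q) = Q + 2*Q² (j(Q) = (Q² + Q²) + Q = 2*Q² + Q = Q + 2*Q²)
l = 160/3 (l = (((4/(-3))*(1 + 2*(4/(-3))))*4)*6 = (((4*(-⅓))*(1 + 2*(4*(-⅓))))*4)*6 = (-4*(1 + 2*(-4/3))/3*4)*6 = (-4*(1 - 8/3)/3*4)*6 = (-4/3*(-5/3)*4)*6 = ((20/9)*4)*6 = (80/9)*6 = 160/3 ≈ 53.333)
l*(11*15 + 20) = 160*(11*15 + 20)/3 = 160*(165 + 20)/3 = (160/3)*185 = 29600/3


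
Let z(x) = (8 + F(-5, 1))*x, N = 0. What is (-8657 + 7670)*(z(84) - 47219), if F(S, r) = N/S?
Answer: 45941889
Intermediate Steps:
F(S, r) = 0 (F(S, r) = 0/S = 0)
z(x) = 8*x (z(x) = (8 + 0)*x = 8*x)
(-8657 + 7670)*(z(84) - 47219) = (-8657 + 7670)*(8*84 - 47219) = -987*(672 - 47219) = -987*(-46547) = 45941889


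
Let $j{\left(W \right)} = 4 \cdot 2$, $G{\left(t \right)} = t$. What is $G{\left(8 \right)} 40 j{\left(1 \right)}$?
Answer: $2560$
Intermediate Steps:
$j{\left(W \right)} = 8$
$G{\left(8 \right)} 40 j{\left(1 \right)} = 8 \cdot 40 \cdot 8 = 320 \cdot 8 = 2560$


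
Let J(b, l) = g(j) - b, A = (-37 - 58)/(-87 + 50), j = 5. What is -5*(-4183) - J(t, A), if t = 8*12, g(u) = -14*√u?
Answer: 21011 + 14*√5 ≈ 21042.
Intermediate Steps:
t = 96
A = 95/37 (A = -95/(-37) = -95*(-1/37) = 95/37 ≈ 2.5676)
J(b, l) = -b - 14*√5 (J(b, l) = -14*√5 - b = -b - 14*√5)
-5*(-4183) - J(t, A) = -5*(-4183) - (-1*96 - 14*√5) = 20915 - (-96 - 14*√5) = 20915 + (96 + 14*√5) = 21011 + 14*√5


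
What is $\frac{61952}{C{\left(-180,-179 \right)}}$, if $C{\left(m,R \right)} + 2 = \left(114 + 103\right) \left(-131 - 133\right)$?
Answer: $- \frac{30976}{28645} \approx -1.0814$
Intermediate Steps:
$C{\left(m,R \right)} = -57290$ ($C{\left(m,R \right)} = -2 + \left(114 + 103\right) \left(-131 - 133\right) = -2 + 217 \left(-264\right) = -2 - 57288 = -57290$)
$\frac{61952}{C{\left(-180,-179 \right)}} = \frac{61952}{-57290} = 61952 \left(- \frac{1}{57290}\right) = - \frac{30976}{28645}$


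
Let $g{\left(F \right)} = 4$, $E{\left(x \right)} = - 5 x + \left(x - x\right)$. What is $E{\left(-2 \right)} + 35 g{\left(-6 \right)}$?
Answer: $150$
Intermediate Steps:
$E{\left(x \right)} = - 5 x$ ($E{\left(x \right)} = - 5 x + 0 = - 5 x$)
$E{\left(-2 \right)} + 35 g{\left(-6 \right)} = \left(-5\right) \left(-2\right) + 35 \cdot 4 = 10 + 140 = 150$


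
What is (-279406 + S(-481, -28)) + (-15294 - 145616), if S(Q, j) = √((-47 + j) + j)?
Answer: -440316 + I*√103 ≈ -4.4032e+5 + 10.149*I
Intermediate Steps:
S(Q, j) = √(-47 + 2*j)
(-279406 + S(-481, -28)) + (-15294 - 145616) = (-279406 + √(-47 + 2*(-28))) + (-15294 - 145616) = (-279406 + √(-47 - 56)) - 160910 = (-279406 + √(-103)) - 160910 = (-279406 + I*√103) - 160910 = -440316 + I*√103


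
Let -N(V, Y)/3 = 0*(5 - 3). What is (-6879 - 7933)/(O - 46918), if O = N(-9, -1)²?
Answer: 7406/23459 ≈ 0.31570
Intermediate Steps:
N(V, Y) = 0 (N(V, Y) = -0*(5 - 3) = -0*2 = -3*0 = 0)
O = 0 (O = 0² = 0)
(-6879 - 7933)/(O - 46918) = (-6879 - 7933)/(0 - 46918) = -14812/(-46918) = -14812*(-1/46918) = 7406/23459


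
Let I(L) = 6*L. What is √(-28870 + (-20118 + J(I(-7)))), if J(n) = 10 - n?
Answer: 2*I*√12234 ≈ 221.21*I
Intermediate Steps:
√(-28870 + (-20118 + J(I(-7)))) = √(-28870 + (-20118 + (10 - 6*(-7)))) = √(-28870 + (-20118 + (10 - 1*(-42)))) = √(-28870 + (-20118 + (10 + 42))) = √(-28870 + (-20118 + 52)) = √(-28870 - 20066) = √(-48936) = 2*I*√12234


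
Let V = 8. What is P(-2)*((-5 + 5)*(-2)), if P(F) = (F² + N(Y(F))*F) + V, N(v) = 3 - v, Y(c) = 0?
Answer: 0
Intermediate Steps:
P(F) = 8 + F² + 3*F (P(F) = (F² + (3 - 1*0)*F) + 8 = (F² + (3 + 0)*F) + 8 = (F² + 3*F) + 8 = 8 + F² + 3*F)
P(-2)*((-5 + 5)*(-2)) = (8 + (-2)² + 3*(-2))*((-5 + 5)*(-2)) = (8 + 4 - 6)*(0*(-2)) = 6*0 = 0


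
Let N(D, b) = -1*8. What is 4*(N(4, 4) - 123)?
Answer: -524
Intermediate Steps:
N(D, b) = -8
4*(N(4, 4) - 123) = 4*(-8 - 123) = 4*(-131) = -524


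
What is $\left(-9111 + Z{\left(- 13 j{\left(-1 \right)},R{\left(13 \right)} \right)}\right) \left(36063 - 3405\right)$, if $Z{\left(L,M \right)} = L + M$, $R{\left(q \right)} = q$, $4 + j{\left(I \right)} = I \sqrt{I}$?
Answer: $-295424268 + 424554 i \approx -2.9542 \cdot 10^{8} + 4.2455 \cdot 10^{5} i$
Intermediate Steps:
$j{\left(I \right)} = -4 + I^{\frac{3}{2}}$ ($j{\left(I \right)} = -4 + I \sqrt{I} = -4 + I^{\frac{3}{2}}$)
$\left(-9111 + Z{\left(- 13 j{\left(-1 \right)},R{\left(13 \right)} \right)}\right) \left(36063 - 3405\right) = \left(-9111 + \left(- 13 \left(-4 + \left(-1\right)^{\frac{3}{2}}\right) + 13\right)\right) \left(36063 - 3405\right) = \left(-9111 + \left(- 13 \left(-4 - i\right) + 13\right)\right) 32658 = \left(-9111 + \left(\left(52 + 13 i\right) + 13\right)\right) 32658 = \left(-9111 + \left(65 + 13 i\right)\right) 32658 = \left(-9046 + 13 i\right) 32658 = -295424268 + 424554 i$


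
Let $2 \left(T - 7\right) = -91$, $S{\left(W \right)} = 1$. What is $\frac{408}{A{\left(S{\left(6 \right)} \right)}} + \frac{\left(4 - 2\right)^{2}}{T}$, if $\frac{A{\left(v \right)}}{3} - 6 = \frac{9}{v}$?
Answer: $\frac{10352}{1155} \approx 8.9628$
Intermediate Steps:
$T = - \frac{77}{2}$ ($T = 7 + \frac{1}{2} \left(-91\right) = 7 - \frac{91}{2} = - \frac{77}{2} \approx -38.5$)
$A{\left(v \right)} = 18 + \frac{27}{v}$ ($A{\left(v \right)} = 18 + 3 \frac{9}{v} = 18 + \frac{27}{v}$)
$\frac{408}{A{\left(S{\left(6 \right)} \right)}} + \frac{\left(4 - 2\right)^{2}}{T} = \frac{408}{18 + \frac{27}{1}} + \frac{\left(4 - 2\right)^{2}}{- \frac{77}{2}} = \frac{408}{18 + 27 \cdot 1} + 2^{2} \left(- \frac{2}{77}\right) = \frac{408}{18 + 27} + 4 \left(- \frac{2}{77}\right) = \frac{408}{45} - \frac{8}{77} = 408 \cdot \frac{1}{45} - \frac{8}{77} = \frac{136}{15} - \frac{8}{77} = \frac{10352}{1155}$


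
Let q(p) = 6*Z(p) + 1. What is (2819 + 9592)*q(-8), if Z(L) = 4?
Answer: 310275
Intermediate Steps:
q(p) = 25 (q(p) = 6*4 + 1 = 24 + 1 = 25)
(2819 + 9592)*q(-8) = (2819 + 9592)*25 = 12411*25 = 310275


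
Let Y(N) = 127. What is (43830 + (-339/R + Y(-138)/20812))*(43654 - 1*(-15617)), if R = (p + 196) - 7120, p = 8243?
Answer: 71313188022045435/27451028 ≈ 2.5978e+9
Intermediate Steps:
R = 1319 (R = (8243 + 196) - 7120 = 8439 - 7120 = 1319)
(43830 + (-339/R + Y(-138)/20812))*(43654 - 1*(-15617)) = (43830 + (-339/1319 + 127/20812))*(43654 - 1*(-15617)) = (43830 + (-339*1/1319 + 127*(1/20812)))*(43654 + 15617) = (43830 + (-339/1319 + 127/20812))*59271 = (43830 - 6887755/27451028)*59271 = (1203171669485/27451028)*59271 = 71313188022045435/27451028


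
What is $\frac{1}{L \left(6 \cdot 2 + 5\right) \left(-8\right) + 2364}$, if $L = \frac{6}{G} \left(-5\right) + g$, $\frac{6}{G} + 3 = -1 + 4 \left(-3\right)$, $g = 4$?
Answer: $- \frac{1}{9060} \approx -0.00011038$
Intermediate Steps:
$G = - \frac{3}{8}$ ($G = \frac{6}{-3 + \left(-1 + 4 \left(-3\right)\right)} = \frac{6}{-3 - 13} = \frac{6}{-16} = 6 \left(- \frac{1}{16}\right) = - \frac{3}{8} \approx -0.375$)
$L = 84$ ($L = \frac{6}{- \frac{3}{8}} \left(-5\right) + 4 = 6 \left(- \frac{8}{3}\right) \left(-5\right) + 4 = \left(-16\right) \left(-5\right) + 4 = 80 + 4 = 84$)
$\frac{1}{L \left(6 \cdot 2 + 5\right) \left(-8\right) + 2364} = \frac{1}{84 \left(6 \cdot 2 + 5\right) \left(-8\right) + 2364} = \frac{1}{84 \left(12 + 5\right) \left(-8\right) + 2364} = \frac{1}{84 \cdot 17 \left(-8\right) + 2364} = \frac{1}{1428 \left(-8\right) + 2364} = \frac{1}{-11424 + 2364} = \frac{1}{-9060} = - \frac{1}{9060}$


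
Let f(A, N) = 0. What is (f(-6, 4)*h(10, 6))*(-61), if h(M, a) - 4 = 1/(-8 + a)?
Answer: 0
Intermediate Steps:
h(M, a) = 4 + 1/(-8 + a)
(f(-6, 4)*h(10, 6))*(-61) = (0*((-31 + 4*6)/(-8 + 6)))*(-61) = (0*((-31 + 24)/(-2)))*(-61) = (0*(-½*(-7)))*(-61) = (0*(7/2))*(-61) = 0*(-61) = 0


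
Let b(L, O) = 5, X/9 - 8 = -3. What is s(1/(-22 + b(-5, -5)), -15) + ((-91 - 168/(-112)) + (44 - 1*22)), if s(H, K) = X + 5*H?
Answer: -775/34 ≈ -22.794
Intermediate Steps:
X = 45 (X = 72 + 9*(-3) = 72 - 27 = 45)
s(H, K) = 45 + 5*H
s(1/(-22 + b(-5, -5)), -15) + ((-91 - 168/(-112)) + (44 - 1*22)) = (45 + 5/(-22 + 5)) + ((-91 - 168/(-112)) + (44 - 1*22)) = (45 + 5/(-17)) + ((-91 - 168*(-1/112)) + (44 - 22)) = (45 + 5*(-1/17)) + ((-91 + 3/2) + 22) = (45 - 5/17) + (-179/2 + 22) = 760/17 - 135/2 = -775/34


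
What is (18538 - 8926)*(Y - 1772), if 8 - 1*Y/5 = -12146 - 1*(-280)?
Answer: 553631976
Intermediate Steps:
Y = 59370 (Y = 40 - 5*(-12146 - 1*(-280)) = 40 - 5*(-12146 + 280) = 40 - 5*(-11866) = 40 + 59330 = 59370)
(18538 - 8926)*(Y - 1772) = (18538 - 8926)*(59370 - 1772) = 9612*57598 = 553631976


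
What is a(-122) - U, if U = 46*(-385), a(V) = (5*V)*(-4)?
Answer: 20150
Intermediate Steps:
a(V) = -20*V
U = -17710
a(-122) - U = -20*(-122) - 1*(-17710) = 2440 + 17710 = 20150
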